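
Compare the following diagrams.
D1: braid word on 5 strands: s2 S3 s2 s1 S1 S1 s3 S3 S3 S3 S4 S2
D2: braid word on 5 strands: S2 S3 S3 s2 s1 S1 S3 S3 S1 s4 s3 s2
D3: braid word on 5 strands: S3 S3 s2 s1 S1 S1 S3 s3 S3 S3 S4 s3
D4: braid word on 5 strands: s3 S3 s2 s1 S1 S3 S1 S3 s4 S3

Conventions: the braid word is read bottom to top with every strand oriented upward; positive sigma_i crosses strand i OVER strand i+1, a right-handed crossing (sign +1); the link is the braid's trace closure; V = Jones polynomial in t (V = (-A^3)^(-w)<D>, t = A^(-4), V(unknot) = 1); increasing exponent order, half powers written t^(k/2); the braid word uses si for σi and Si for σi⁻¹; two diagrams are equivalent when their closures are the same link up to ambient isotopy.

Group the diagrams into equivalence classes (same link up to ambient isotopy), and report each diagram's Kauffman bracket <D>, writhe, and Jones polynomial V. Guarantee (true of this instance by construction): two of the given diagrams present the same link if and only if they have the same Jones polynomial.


grouping into links: {D1, D2, D3, D4}
V(D1) = -t^-4 + t^-3 + t^-1  (w -4, c 12, <D> = A^-8 + 1 - A^4)
V(D2) = -t^-4 + t^-3 + t^-1  [12 crossings, <D> = A^-2 + A^6 - A^10, w = -2]
V(D3) = -t^-4 + t^-3 + t^-1  (w -4, c 12, <D> = A^-8 + 1 - A^4)
V(D4) = -t^-4 + t^-3 + t^-1  (w -2, c 10, <D> = A^-2 + A^6 - A^10)
why: all 4 diagrams share one V(t), hence one class


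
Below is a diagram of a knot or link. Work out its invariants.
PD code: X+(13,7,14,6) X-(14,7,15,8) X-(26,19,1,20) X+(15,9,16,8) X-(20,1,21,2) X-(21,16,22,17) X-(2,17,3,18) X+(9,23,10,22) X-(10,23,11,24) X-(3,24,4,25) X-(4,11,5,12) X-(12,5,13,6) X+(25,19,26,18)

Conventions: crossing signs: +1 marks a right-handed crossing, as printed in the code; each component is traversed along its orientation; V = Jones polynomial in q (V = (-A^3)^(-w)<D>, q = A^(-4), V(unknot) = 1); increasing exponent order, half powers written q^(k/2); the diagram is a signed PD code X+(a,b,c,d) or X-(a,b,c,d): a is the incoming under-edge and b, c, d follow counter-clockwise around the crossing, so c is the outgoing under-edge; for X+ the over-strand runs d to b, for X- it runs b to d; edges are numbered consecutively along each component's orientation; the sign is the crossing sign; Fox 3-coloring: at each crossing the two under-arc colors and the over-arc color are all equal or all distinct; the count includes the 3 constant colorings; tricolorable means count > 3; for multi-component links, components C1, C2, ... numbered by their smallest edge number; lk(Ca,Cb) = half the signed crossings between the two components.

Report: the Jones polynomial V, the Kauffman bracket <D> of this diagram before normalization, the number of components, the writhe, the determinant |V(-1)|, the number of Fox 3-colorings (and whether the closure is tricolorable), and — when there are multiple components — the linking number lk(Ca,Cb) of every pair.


V = -q^-4 + q^-3 + q^-1
<D> = -A^-11 - A^-3 + A (w = -5)
1 component over 13 crossings, w = -5
9 Fox colorings among 3^13, |V(-1)| = 3: tricolorable
why: w = -5 shifts under R1 moves; the (-A^3)^(5) factor cancels that in V


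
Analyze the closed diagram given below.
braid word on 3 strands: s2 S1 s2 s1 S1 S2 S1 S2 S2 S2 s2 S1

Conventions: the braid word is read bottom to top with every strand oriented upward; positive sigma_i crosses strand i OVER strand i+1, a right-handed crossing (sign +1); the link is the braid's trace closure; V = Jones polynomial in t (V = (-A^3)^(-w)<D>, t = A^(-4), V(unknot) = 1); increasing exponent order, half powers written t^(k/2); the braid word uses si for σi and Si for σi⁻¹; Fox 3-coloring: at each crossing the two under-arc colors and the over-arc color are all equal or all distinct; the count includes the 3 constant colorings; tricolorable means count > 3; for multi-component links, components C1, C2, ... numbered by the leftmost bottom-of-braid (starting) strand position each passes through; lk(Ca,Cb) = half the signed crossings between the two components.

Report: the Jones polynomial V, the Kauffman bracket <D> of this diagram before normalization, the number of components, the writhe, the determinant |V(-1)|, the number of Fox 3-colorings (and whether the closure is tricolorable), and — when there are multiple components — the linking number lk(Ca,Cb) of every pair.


Jones polynomial: V(t) = -t^-6 + t^-5 - t^-4 + 2t^-3 - t^-2 + t^-1
<D> = A^-8 - A^-4 + 2 - A^4 + A^8 - A^12; writhe -4
components 1, writhe -4 (12 crossings)
3-colorings: 3 of 3^12, det 7 — not tricolorable
note: w = -4 shifts under R1 moves; the (-A^3)^(4) factor cancels that in V


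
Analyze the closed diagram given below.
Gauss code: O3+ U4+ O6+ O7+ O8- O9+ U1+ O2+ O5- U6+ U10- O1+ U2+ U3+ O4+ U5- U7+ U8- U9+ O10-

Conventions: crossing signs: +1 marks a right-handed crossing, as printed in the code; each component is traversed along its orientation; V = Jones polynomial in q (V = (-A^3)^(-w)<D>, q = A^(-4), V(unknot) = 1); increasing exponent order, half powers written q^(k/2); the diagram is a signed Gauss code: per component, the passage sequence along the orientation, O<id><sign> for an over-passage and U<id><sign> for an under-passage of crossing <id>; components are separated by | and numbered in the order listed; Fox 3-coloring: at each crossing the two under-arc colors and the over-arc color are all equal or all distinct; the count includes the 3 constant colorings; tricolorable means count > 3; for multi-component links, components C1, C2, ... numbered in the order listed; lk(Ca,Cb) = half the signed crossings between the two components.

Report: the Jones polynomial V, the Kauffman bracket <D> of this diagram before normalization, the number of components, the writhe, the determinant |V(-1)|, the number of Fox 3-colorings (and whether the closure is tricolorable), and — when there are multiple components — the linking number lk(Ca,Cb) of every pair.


V(q) = 2q - 2q^2 + 3q^3 - 3q^4 + 2q^5 - 2q^6 + q^7
bracket: A^-16 - 2A^-12 + 2A^-8 - 3A^-4 + 3 - 2A^4 + 2A^8, w = +4
1 component, writhe +4, over 10 crossings
det 15, colorings 9 of 3^10 — tricolorable
observation: the span of V is 6, forcing >= 6 crossings in any diagram


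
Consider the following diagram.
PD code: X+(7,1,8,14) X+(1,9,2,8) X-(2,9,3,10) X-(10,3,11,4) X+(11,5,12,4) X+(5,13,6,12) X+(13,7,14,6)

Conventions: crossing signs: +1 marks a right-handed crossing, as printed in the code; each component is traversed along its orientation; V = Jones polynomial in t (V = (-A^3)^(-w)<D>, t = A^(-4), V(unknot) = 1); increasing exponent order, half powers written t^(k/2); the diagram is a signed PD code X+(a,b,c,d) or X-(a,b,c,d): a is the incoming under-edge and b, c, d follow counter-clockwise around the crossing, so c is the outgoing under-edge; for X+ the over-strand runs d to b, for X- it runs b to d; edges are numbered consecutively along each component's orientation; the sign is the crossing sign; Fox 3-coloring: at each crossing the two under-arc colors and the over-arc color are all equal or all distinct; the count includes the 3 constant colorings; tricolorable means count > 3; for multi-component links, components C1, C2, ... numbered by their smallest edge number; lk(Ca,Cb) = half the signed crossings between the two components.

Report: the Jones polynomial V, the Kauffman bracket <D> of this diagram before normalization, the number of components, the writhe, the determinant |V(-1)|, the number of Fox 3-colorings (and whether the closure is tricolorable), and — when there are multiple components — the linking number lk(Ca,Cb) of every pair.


Jones polynomial: V(t) = t + t^3 - t^4
<D> = A^-7 - A^-3 - A^5; writhe +3
components 1, writhe +3 (7 crossings)
3-colorings: 9 of 3^7, det 3 — tricolorable
note: the span of V is 3, forcing >= 3 crossings in any diagram


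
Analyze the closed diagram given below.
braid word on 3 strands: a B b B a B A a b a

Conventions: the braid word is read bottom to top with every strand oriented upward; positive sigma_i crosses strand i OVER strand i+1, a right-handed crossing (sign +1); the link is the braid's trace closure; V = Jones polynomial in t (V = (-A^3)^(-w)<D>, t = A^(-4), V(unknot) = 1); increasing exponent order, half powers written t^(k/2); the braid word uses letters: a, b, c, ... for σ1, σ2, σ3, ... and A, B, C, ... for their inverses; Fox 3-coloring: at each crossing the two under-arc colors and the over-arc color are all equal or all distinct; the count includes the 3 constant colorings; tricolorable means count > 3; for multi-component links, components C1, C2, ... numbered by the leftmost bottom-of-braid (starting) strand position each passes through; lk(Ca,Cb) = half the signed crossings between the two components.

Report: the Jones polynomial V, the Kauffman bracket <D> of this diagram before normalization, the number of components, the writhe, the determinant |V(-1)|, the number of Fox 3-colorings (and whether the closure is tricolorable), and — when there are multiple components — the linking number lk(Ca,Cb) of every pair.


V = t + t^3 - t^4
<D> = -A^-10 + A^-6 + A^2 (w = +2)
1 component over 10 crossings, w = +2
9 Fox colorings among 3^10, |V(-1)| = 3: tricolorable
why: w = +2 shifts under R1 moves; the (-A^3)^(-2) factor cancels that in V


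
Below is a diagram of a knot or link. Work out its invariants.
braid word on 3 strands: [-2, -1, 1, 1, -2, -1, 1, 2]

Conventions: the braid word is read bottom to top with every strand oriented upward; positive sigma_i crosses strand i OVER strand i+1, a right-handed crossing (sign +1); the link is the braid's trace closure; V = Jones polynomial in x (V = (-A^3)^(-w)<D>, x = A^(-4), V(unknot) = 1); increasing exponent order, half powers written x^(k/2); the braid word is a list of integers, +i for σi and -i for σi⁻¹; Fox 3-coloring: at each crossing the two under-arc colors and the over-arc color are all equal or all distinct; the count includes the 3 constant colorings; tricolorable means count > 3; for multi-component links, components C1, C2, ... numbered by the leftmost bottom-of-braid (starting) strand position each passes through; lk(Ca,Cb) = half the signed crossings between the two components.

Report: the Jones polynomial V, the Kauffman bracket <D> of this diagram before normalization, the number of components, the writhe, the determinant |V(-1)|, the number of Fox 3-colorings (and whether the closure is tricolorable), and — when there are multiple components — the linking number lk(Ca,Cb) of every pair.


V = 1
<D> = 1 (w = 0)
1 component over 8 crossings, w = 0
3 Fox colorings among 3^8, |V(-1)| = 1: not tricolorable
why: inverse pairs cancel, leaving σ2⁻¹ σ1


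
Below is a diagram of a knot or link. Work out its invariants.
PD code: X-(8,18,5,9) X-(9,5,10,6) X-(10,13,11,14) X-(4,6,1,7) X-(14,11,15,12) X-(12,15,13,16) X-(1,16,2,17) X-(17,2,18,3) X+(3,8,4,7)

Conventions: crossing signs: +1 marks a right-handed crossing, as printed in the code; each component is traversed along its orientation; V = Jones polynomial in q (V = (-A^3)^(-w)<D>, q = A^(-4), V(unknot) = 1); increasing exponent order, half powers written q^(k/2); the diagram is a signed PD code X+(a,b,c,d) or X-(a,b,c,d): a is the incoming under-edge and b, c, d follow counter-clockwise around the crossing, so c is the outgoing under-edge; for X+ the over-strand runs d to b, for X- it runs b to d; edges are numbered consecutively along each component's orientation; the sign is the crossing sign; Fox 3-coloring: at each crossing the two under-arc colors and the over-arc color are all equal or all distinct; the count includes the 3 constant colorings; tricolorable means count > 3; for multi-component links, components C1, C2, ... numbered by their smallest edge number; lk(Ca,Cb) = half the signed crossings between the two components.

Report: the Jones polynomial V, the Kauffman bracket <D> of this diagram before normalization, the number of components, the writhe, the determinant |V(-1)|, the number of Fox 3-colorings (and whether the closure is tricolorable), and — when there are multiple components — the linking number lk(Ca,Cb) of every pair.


Jones polynomial: V(q) = -q^-9 + q^-8 - 2q^-7 + 3q^-6 - q^-5 + 3q^-4 + q^-2
<D> = -A^-13 - 3A^-5 + A^-1 - 3A^3 + 2A^7 - A^11 + A^15; writhe -7
components 3, writhe -7 (9 crossings)
linking number lk(C1,C2) = 0
lk(C1,C3): -1
lk(C2,C3) = -1
3-colorings: 9 of 3^9, det 12 — tricolorable
note: summing lk over 3 pairs gives -2


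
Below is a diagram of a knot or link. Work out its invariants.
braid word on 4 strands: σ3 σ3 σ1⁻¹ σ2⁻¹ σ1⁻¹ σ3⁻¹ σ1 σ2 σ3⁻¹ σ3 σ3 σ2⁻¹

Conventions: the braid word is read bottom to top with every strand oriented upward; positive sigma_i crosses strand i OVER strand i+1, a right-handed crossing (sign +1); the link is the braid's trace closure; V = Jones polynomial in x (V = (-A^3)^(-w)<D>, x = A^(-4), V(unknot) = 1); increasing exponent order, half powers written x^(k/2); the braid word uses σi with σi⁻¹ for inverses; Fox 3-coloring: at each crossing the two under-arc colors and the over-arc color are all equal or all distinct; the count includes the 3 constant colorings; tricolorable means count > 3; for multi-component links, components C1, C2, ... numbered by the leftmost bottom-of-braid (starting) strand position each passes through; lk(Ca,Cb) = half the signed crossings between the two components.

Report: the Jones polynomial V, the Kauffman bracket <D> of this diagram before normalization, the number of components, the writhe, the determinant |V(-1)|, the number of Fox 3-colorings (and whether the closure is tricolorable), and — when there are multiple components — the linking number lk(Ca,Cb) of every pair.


Jones polynomial: V(x) = -x^(-3/2) - 2x^(1/2) + x^(3/2) - x^(5/2) + x^(7/2)
<D> = A^-14 - A^-10 + A^-6 - 2A^-2 - A^6; writhe 0
components 2, writhe 0 (12 crossings)
linking number lk(C1,C2) = -1
3-colorings: 9 of 3^12, det 6 — tricolorable
note: the word shrinks to σ3 σ3 σ1⁻¹ σ2⁻¹ σ1⁻¹ σ3⁻¹ σ1 σ2 σ3 σ2⁻¹ after cancelling


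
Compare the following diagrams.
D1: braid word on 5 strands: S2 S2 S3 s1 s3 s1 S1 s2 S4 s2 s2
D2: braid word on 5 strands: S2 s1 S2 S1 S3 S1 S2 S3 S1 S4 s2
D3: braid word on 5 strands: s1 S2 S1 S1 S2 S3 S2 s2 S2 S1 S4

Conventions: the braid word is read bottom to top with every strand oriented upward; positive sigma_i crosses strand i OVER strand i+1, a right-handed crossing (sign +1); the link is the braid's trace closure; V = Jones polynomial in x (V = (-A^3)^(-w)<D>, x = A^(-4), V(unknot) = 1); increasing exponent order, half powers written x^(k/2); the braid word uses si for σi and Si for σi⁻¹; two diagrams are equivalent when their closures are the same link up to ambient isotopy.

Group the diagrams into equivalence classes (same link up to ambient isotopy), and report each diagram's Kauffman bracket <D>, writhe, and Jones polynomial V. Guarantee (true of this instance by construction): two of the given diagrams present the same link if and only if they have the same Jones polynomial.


equivalence classes: {D1} | {D2, D3}
D1 (bracket A + A^5; 11 crossings at w = +1): V = -x^(-1/2) - x^(1/2)
V(D2) = x^(-13/2) - x^(-11/2) + x^(-9/2) - 2x^(-7/2) - x^(-3/2)  (w -7, c 11, <D> = A^-15 + 2A^-7 - A^-3 + A - A^5)
V(D3) = x^(-13/2) - x^(-11/2) + x^(-9/2) - 2x^(-7/2) - x^(-3/2)  [11 crossings, <D> = A^-15 + 2A^-7 - A^-3 + A - A^5, w = -7]
key observation: 2 classes among 3 diagrams; unequal V(x) rules out equality


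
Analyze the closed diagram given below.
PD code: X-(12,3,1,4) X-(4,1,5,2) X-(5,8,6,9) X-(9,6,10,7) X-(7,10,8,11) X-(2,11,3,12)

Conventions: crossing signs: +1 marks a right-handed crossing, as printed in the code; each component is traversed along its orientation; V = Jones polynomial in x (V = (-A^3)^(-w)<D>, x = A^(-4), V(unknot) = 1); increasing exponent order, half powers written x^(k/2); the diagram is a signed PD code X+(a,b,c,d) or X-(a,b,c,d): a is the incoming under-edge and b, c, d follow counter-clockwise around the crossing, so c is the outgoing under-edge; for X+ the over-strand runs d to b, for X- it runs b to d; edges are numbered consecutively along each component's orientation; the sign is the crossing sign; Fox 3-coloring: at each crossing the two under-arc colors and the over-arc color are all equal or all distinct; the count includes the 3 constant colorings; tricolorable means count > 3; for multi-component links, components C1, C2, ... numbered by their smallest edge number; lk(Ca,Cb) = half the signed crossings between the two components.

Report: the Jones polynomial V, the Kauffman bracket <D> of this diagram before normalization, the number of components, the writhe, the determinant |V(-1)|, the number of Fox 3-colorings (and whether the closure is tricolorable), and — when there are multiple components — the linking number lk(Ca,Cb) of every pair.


Jones polynomial: V(x) = x^-8 - 2x^-7 + x^-6 - 2x^-5 + 2x^-4 + x^-2
<D> = A^-10 + 2A^-2 - 2A^2 + A^6 - 2A^10 + A^14; writhe -6
components 1, writhe -6 (6 crossings)
3-colorings: 27 of 3^6, det 9 — tricolorable
note: V spans 6 powers of x: at least 6 crossings in any diagram


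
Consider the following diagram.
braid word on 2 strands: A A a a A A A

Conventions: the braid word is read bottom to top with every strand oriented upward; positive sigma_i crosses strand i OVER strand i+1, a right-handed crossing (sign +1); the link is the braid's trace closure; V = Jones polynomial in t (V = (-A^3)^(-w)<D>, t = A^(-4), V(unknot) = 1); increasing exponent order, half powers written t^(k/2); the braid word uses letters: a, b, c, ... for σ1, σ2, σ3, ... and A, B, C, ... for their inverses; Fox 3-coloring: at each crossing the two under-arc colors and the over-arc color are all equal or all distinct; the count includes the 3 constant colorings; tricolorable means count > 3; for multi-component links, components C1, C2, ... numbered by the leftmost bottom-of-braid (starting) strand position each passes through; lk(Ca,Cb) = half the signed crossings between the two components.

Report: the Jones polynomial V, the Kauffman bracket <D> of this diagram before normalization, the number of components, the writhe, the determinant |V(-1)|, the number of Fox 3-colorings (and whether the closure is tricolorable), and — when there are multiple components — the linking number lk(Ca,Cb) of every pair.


Jones polynomial: V(t) = -t^-4 + t^-3 + t^-1
<D> = -A^-5 - A^3 + A^7; writhe -3
components 1, writhe -3 (7 crossings)
3-colorings: 9 of 3^7, det 3 — tricolorable
note: the span of V is 3, forcing >= 3 crossings in any diagram


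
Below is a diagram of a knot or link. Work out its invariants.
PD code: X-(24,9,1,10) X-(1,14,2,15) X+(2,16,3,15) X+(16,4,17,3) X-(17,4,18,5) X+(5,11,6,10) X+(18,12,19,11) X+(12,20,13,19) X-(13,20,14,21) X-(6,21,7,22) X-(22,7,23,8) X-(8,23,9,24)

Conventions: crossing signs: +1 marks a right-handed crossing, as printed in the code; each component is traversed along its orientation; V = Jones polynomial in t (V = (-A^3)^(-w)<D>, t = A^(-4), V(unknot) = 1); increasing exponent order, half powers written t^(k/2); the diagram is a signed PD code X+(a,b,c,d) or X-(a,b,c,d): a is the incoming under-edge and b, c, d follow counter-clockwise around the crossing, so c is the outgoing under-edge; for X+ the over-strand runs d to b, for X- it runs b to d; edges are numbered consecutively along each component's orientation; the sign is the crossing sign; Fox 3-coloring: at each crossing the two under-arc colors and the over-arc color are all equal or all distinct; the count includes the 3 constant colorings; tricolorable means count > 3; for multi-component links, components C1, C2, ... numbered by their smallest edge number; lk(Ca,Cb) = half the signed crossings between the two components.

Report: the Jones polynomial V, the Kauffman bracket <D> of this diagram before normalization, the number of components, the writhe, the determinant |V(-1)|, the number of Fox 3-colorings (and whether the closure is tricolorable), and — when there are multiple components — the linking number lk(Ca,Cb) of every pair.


V = -t^-4 + t^-3 + t^-1
<D> = A^-2 + A^6 - A^10 (w = -2)
1 component over 12 crossings, w = -2
9 Fox colorings among 3^12, |V(-1)| = 3: tricolorable
why: w = -2 shifts under R1 moves; the (-A^3)^(2) factor cancels that in V


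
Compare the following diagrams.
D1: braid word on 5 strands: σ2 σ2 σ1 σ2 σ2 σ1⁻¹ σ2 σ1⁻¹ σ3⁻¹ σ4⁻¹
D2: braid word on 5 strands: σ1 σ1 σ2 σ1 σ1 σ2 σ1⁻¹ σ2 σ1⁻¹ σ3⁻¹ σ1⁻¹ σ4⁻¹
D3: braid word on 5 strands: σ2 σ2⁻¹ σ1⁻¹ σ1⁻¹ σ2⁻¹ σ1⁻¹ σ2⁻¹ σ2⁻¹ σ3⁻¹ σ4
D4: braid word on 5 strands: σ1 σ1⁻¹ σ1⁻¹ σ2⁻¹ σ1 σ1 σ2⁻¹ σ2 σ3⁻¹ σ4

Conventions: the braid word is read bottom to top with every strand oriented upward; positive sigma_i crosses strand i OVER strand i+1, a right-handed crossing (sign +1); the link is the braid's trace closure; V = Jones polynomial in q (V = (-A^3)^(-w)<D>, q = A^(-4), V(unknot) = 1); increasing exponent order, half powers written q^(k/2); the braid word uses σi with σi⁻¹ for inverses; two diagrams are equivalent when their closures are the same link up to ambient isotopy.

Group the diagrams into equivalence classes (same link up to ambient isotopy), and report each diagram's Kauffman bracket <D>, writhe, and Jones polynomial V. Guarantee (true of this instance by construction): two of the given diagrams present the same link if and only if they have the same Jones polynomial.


classes: {D1, D2} | {D3} | {D4}
V(D1) = q - q^2 + 2q^3 - q^4 + q^5 - q^6  [10 crossings, <D> = -A^-18 + A^-14 - A^-10 + 2A^-6 - A^-2 + A^2, w = +2]
V(D2) = q - q^2 + 2q^3 - q^4 + q^5 - q^6  (w +2, c 12, <D> = -A^-18 + A^-14 - A^-10 + 2A^-6 - A^-2 + A^2)
V(D3) = -q^-7 + q^-6 - q^-5 + q^-4 + q^-2  [10 crossings, <D> = A^-10 + A^-2 - A^2 + A^6 - A^10, w = -6]
V(D4) = 1  [10 crossings, <D> = 1, w = 0]
note: V(q) takes 3 values over 4 diagrams, fixing the grouping


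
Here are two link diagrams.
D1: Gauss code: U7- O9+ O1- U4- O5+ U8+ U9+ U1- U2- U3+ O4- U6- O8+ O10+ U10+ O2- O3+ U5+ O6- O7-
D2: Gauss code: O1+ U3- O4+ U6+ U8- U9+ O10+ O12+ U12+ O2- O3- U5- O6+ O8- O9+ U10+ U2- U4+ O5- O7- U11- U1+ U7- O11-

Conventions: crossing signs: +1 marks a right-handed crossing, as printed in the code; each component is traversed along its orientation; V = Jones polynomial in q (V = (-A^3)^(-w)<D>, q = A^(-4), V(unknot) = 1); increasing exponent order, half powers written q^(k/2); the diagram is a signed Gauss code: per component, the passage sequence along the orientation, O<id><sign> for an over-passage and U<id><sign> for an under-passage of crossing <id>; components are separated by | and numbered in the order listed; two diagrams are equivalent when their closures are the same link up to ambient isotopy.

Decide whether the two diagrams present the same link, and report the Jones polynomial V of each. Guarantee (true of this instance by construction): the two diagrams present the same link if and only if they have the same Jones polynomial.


equivalent: yes
V(D1) = q^-2 - q^-1 + 1 - q + q^2  (w 0, c 10, <D> = A^-8 - A^-4 + 1 - A^4 + A^8)
V(D2) = q^-2 - q^-1 + 1 - q + q^2  [12 crossings, <D> = A^-8 - A^-4 + 1 - A^4 + A^8, w = 0]
key observation: all 2 diagrams share one V(q), hence one class


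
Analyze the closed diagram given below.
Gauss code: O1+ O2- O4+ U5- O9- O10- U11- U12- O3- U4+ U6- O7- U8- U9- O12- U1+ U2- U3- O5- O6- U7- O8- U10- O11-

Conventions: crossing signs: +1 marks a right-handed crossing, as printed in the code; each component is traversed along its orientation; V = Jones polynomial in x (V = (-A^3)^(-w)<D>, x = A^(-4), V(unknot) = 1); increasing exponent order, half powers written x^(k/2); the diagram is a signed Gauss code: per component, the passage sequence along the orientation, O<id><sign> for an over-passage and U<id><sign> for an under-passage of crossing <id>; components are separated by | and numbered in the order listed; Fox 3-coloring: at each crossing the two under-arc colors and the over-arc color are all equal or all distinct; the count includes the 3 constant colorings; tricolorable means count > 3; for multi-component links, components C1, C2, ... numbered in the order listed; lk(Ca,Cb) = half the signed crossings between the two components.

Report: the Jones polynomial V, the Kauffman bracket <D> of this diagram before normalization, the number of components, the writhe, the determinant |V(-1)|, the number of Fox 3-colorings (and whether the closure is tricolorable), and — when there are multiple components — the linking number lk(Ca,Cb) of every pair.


Jones polynomial: V(x) = -x^-8 + x^-5 + x^-3
<D> = A^-12 + A^-4 - A^8; writhe -8
components 1, writhe -8 (12 crossings)
3-colorings: 9 of 3^12, det 3 — tricolorable
note: det 3 = |V(-1)|; divisible by 3, so tricolorable


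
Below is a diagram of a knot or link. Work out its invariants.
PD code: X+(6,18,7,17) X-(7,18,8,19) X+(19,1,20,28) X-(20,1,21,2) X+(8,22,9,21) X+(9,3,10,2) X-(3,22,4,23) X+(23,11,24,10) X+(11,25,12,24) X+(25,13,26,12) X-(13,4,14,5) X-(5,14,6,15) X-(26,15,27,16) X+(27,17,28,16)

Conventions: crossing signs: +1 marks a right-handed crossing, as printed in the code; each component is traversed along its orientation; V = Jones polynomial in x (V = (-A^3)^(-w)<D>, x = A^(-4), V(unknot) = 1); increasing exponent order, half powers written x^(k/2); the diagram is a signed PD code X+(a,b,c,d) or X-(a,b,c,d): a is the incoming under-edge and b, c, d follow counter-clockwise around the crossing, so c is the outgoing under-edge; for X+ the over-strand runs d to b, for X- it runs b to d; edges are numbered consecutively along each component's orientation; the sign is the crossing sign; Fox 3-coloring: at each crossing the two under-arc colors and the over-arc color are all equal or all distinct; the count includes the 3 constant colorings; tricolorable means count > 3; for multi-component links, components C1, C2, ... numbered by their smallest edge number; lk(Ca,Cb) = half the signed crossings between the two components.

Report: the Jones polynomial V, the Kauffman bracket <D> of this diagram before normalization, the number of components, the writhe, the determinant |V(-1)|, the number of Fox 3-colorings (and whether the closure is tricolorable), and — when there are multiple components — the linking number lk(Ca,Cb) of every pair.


Jones polynomial: V(x) = x^-1 - 1 + 2x - 2x^2 + 2x^3 - 2x^4 + x^5
<D> = A^-14 - 2A^-10 + 2A^-6 - 2A^-2 + 2A^2 - A^6 + A^10; writhe +2
components 1, writhe +2 (14 crossings)
3-colorings: 3 of 3^14, det 11 — not tricolorable
note: the span of V is 6, forcing >= 6 crossings in any diagram


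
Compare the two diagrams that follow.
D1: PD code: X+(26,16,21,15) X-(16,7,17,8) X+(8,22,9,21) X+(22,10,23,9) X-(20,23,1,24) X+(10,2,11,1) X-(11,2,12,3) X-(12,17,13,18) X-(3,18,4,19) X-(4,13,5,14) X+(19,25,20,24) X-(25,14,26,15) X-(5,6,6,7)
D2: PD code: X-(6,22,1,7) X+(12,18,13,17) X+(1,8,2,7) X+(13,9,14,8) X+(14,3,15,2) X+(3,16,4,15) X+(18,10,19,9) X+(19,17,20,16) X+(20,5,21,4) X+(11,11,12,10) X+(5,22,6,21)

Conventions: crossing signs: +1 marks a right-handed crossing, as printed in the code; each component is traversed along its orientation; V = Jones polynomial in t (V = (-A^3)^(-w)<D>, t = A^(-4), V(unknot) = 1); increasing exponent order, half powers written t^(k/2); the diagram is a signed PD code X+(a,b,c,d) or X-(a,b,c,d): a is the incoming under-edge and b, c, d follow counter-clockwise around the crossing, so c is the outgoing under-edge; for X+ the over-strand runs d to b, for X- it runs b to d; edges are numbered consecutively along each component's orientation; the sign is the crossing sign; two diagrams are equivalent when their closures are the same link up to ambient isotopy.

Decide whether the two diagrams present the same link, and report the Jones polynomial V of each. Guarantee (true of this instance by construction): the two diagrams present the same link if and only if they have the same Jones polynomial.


equivalent: no
V(D1) = t^(-7/2) - t^(-5/2) + t^(-3/2) - 2t^(-1/2) - t^(3/2)  (w -3, c 13, <D> = A^-15 + 2A^-7 - A^-3 + A - A^5)
V(D2) = -t^(5/2) - t^(9/2) - t^(13/2) + t^(15/2)  (w +9, c 11, <D> = -A^-3 + A + A^9 + A^17)
why: V(t) takes 2 values over 2 diagrams, fixing the grouping


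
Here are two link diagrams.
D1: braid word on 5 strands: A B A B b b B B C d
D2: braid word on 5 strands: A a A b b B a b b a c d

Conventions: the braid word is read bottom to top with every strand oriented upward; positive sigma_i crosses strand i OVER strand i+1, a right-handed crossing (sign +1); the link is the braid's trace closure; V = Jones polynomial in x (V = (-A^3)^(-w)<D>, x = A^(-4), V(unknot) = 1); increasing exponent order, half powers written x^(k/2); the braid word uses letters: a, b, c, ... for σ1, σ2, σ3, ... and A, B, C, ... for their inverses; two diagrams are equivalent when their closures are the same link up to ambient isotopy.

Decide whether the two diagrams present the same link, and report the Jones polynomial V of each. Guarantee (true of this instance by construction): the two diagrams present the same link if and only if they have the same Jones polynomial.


same link: no
V(D1) = -x^-4 + x^-3 + x^-1  [10 crossings, <D> = A^-8 + 1 - A^4, w = -4]
V(D2) = x + x^3 - x^4  (w +6, c 12, <D> = -A^2 + A^6 + A^14)
note: V(x) takes 2 values over 2 diagrams, fixing the grouping


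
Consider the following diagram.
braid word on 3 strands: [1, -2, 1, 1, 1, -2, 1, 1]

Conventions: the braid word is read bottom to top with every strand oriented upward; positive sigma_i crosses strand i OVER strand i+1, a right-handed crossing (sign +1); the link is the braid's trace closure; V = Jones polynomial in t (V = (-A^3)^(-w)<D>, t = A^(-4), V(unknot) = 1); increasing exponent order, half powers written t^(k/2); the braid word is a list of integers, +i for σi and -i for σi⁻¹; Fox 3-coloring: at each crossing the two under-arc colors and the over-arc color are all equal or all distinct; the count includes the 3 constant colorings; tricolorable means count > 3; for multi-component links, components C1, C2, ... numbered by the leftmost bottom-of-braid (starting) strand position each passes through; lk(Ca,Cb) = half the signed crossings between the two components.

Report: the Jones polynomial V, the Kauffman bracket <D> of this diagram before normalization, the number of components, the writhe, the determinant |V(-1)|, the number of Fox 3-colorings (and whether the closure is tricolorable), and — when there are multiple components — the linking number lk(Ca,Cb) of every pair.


V(t) = 1 - t + 3t^2 - 3t^3 + 3t^4 - 4t^5 + 3t^6 - 2t^7 + t^8
bracket: A^-20 - 2A^-16 + 3A^-12 - 4A^-8 + 3A^-4 - 3 + 3A^4 - A^8 + A^12, w = +4
1 component, writhe +4, over 8 crossings
det 21, colorings 9 of 3^8 — tricolorable
observation: the span of V is 8, forcing >= 8 crossings in any diagram


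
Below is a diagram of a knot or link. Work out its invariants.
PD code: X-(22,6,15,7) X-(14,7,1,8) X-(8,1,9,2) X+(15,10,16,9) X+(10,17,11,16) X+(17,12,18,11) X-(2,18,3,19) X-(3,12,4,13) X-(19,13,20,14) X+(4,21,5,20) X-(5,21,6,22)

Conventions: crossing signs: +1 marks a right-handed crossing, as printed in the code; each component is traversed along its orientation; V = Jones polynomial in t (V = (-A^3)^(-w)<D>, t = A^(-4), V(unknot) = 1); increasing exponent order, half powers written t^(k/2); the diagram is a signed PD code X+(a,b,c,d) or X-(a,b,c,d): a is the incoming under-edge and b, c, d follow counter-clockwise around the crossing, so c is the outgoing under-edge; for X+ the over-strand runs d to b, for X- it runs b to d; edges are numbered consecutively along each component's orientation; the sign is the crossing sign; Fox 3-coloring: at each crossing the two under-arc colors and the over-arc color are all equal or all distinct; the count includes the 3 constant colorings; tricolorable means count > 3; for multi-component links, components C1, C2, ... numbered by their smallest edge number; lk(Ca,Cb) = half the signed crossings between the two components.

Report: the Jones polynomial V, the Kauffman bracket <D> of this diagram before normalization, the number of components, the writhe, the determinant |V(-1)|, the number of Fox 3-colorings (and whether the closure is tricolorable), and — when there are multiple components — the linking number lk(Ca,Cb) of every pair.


V = t^(-11/2) - t^(-9/2) + t^(-7/2) - 2t^(-5/2) + t^(-3/2) - 2t^(-1/2)
<D> = 2A^-7 - A^-3 + 2A - A^5 + A^9 - A^13 (w = -3)
2 components over 11 crossings, w = -3
lk(C1,C2): 0
3 Fox colorings among 3^11, |V(-1)| = 8: not tricolorable
why: w = -3 shifts under R1 moves; the (-A^3)^(3) factor cancels that in V


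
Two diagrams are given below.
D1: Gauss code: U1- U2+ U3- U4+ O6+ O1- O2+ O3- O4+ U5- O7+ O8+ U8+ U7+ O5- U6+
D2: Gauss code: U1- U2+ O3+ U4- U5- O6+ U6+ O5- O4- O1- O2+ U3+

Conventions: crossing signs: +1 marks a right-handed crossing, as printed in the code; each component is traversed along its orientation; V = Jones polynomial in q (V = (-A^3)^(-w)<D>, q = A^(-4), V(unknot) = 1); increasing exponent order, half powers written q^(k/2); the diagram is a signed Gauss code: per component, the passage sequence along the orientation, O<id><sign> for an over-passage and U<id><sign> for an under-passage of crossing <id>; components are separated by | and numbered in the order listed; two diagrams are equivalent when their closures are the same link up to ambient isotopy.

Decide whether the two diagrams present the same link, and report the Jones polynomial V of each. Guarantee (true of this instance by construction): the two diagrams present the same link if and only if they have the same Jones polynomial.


equivalent: yes
D1 (bracket A^6; 8 crossings at w = +2): V = 1
V(D2) = 1  [6 crossings, <D> = 1, w = 0]
observation: Reidemeister moves carry D1 (8 crossings) to D2 (6)


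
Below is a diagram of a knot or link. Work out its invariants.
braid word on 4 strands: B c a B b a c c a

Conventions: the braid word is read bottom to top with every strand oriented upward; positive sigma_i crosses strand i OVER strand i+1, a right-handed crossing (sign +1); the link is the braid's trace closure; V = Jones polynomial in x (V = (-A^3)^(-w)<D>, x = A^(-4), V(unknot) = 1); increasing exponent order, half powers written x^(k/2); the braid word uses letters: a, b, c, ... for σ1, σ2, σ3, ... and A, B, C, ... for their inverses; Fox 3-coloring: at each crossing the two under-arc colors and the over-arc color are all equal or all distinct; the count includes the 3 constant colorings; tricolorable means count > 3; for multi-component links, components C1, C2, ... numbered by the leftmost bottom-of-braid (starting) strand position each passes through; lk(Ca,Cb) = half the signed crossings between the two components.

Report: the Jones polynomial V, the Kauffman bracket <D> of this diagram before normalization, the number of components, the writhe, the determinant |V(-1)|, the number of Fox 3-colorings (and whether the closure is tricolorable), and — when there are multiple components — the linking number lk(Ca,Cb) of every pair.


V(x) = x^2 + 2x^4 - 2x^5 + x^6 - 2x^7 + x^8
bracket: -A^-17 + 2A^-13 - A^-9 + 2A^-5 - 2A^-1 - A^7, w = +5
1 component, writhe +5, over 9 crossings
det 9, colorings 27 of 3^9 — tricolorable
observation: the span of V is 6, forcing >= 6 crossings in any diagram


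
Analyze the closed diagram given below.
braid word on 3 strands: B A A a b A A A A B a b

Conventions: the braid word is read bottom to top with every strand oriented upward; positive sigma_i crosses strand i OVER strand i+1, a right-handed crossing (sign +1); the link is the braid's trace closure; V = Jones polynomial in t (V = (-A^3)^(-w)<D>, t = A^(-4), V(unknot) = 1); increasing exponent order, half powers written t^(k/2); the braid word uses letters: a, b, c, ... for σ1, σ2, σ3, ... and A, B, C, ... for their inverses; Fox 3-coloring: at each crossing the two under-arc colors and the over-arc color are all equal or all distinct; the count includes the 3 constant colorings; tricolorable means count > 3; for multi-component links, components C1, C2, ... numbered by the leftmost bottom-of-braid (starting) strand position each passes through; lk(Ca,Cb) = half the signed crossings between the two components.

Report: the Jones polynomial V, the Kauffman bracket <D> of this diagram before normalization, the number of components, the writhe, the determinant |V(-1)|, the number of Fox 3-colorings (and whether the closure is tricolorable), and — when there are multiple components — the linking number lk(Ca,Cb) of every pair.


V = t^-6 + t^-3 + t^-2 + t^-1
<D> = A^-8 + A^-4 + 1 + A^12 (w = -4)
3 components over 12 crossings, w = -4
lk(C1,C2): 0
lk(C1,C3) = 0
linking number lk(C2,C3) = -2
9 Fox colorings among 3^12, |V(-1)| = 0: tricolorable
why: span 5 respects span(V) <= c + mu - 1 = 14 for this 3-component diagram


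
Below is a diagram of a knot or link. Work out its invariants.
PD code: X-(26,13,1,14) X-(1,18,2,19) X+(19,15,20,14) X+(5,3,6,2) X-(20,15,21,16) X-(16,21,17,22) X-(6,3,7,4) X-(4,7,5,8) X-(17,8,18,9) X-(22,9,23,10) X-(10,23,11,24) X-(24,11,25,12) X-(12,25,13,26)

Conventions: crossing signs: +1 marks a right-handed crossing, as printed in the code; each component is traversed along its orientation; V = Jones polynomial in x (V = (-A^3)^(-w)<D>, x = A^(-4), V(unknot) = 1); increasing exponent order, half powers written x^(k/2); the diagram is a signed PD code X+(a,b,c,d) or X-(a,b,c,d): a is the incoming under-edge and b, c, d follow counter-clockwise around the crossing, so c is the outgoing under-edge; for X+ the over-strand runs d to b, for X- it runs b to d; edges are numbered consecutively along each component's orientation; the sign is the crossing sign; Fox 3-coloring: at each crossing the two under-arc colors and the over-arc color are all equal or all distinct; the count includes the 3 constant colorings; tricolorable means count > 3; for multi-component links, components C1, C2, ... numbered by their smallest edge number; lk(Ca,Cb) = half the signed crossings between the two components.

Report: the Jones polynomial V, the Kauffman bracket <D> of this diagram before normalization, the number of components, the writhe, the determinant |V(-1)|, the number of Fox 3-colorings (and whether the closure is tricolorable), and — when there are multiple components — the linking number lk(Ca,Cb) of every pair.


Jones polynomial: V(x) = -x^-10 + x^-9 - x^-8 + x^-7 - x^-6 + x^-5 + x^-3
<D> = -A^-15 - A^-7 + A^-3 - A + A^5 - A^9 + A^13; writhe -9
components 1, writhe -9 (13 crossings)
3-colorings: 3 of 3^13, det 7 — not tricolorable
note: V spans 7 powers of x: at least 7 crossings in any diagram


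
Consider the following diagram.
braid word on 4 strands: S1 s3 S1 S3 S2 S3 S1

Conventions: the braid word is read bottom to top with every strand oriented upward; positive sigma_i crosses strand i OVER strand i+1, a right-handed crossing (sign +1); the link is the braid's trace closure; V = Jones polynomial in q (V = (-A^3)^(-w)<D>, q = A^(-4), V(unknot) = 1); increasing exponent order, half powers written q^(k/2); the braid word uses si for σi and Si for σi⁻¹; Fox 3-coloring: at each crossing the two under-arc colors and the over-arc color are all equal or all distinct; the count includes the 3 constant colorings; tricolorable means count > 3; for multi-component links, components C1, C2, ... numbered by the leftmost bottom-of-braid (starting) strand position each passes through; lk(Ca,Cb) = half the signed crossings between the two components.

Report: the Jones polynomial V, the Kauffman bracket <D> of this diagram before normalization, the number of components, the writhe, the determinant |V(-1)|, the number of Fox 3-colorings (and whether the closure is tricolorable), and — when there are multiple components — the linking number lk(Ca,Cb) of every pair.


V(q) = -q^-4 + q^-3 + q^-1
bracket: -A^-11 - A^-3 + A, w = -5
1 component, writhe -5, over 7 crossings
det 3, colorings 9 of 3^7 — tricolorable
observation: |V(-1)| = 3: so tricolorable, since 3 divides 3
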